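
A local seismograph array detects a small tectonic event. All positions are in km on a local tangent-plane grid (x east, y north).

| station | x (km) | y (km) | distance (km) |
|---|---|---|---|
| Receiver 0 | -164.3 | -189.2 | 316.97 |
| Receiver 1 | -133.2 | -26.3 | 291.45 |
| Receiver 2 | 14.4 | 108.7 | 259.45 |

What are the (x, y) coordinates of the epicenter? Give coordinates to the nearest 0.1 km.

x ≈ 144.1 km, y ≈ -116.0 km

Circle about each station: (x + 164.3)² + (y + 189.2)² = 316.97²; (x + 133.2)² + (y + 26.3)² = 291.45²; (x − 14.4)² + (y − 108.7)² = 259.45².
Subtracting the Receiver 0 equation from the Receiver 1 and Receiver 2 equations removes the quadratic terms:
62.2 x + 325.8 y = -28830.32
357.4 x + 595.8 y = -17612.40
Solving the 2×2 system: x ≈ 144.1, y ≈ -116.0 km.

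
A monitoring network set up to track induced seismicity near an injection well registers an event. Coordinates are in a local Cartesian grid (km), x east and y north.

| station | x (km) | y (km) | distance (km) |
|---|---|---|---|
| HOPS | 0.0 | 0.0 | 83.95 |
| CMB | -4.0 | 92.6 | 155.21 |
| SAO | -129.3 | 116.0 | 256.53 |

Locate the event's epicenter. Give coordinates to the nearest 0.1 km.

Circle about each station: x² + y² = 83.95²; (x + 4.0)² + (y − 92.6)² = 155.21²; (x + 129.3)² + (y − 116.0)² = 256.53².
Subtracting pairs of circle equations eliminates x²+y² and gives linear equations (the radical axes):
-8.0 x + 185.2 y = -8451.78
-258.6 x + 232.0 y = -28585.55
Solving the 2×2 system: x ≈ 72.4, y ≈ -42.5 km.

72.4 km east, -42.5 km north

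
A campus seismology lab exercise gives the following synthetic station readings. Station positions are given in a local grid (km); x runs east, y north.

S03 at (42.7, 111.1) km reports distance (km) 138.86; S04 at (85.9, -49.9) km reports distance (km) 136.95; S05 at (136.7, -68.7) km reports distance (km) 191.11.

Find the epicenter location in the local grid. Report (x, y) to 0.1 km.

Circle about each station: (x − 42.7)² + (y − 111.1)² = 138.86²; (x − 85.9)² + (y + 49.9)² = 136.95²; (x − 136.7)² + (y + 68.7)² = 191.11².
Subtracting the S03 equation from the S04 and S05 equations removes the quadratic terms:
86.4 x − 322.0 y = -3770.88
188.0 x − 359.6 y = -8000.85
Solving the 2×2 system: x ≈ -41.4, y ≈ 0.6 km.
Check against S03 (with the unrounded x, y): √((x − 42.7)²+(y − 111.1)²) = 138.87 ≈ 138.86 km. ✓

(-41.4, 0.6)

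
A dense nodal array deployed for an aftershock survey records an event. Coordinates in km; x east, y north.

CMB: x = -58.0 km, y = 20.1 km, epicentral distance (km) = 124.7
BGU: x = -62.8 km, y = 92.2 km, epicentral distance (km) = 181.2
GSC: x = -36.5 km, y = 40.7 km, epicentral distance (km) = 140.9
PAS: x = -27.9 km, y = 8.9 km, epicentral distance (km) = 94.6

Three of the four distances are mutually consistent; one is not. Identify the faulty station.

Solve using three stations at a time. Using CMB, BGU, PAS (subtract circle equations pairwise → linear system) gives (x, y) ≈ (40.1, -57.0).
Distances from that point to each station vs reported:
  CMB: calculated 124.8 vs reported 124.7 → residual 0.1 km
  BGU: calculated 181.3 vs reported 181.2 → residual 0.1 km
  GSC: calculated 124.2 vs reported 140.9 → residual 16.7 km
  PAS: calculated 94.7 vs reported 94.6 → residual 0.1 km
CMB, BGU, PAS are mutually consistent (residuals ≈ 0); GSC is off by 16.7 km.

GSC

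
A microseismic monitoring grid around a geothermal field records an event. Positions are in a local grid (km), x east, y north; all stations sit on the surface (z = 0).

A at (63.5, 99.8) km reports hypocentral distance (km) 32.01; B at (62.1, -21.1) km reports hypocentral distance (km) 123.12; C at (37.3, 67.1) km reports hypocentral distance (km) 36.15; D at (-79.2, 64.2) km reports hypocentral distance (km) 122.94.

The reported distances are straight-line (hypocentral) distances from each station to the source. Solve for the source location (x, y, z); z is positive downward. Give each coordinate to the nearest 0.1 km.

x ≈ 37.5 km, y ≈ 98.1 km, depth ≈ 18.6 km

Each station gives a sphere (x−x_i)² + (y−y_i)² + z² = d_i² (stations at z=0).
Subtracting the A sphere from B and C: z² cancels, leaving linear equations in x and y:
-2.8 x − 241.8 y = -23824.56
-52.4 x − 65.4 y = -8380.77
Solving: x ≈ 37.506, y ≈ 98.096 km (keep extra digits for the depth step; rounded: 37.5, 98.1).
Then from the A sphere: z² = 32.01² − (x − 63.5)² − (y − 99.8)² with x = 37.506, y = 98.096, so z ≈ 18.602 ≈ 18.6 km.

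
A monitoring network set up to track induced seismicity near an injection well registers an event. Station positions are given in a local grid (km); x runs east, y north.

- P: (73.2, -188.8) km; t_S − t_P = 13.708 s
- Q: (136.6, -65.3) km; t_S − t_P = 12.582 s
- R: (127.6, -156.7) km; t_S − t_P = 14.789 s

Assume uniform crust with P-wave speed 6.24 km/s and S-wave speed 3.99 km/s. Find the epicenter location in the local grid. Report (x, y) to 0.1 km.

-2.4 km east, -57.3 km north

Distance from S−P lag: d = Δt · v_P v_S / (v_P − v_S) = Δt · (6.24·3.99)/(6.24−3.99) ≈ 11.0656·Δt.
So d_P = 151.69, d_Q = 139.23, d_R = 163.65 km.
Circle about each station: (x − 73.2)² + (y + 188.8)² = 151.69²; (x − 136.6)² + (y + 65.3)² = 139.23²; (x − 127.6)² + (y + 156.7)² = 163.65².
Subtracting the P equation from the Q and R equations removes the quadratic terms:
126.8 x + 247.0 y = -14455.17
108.8 x + 64.2 y = -3938.50
Solving the 2×2 system: x ≈ -2.4, y ≈ -57.3 km.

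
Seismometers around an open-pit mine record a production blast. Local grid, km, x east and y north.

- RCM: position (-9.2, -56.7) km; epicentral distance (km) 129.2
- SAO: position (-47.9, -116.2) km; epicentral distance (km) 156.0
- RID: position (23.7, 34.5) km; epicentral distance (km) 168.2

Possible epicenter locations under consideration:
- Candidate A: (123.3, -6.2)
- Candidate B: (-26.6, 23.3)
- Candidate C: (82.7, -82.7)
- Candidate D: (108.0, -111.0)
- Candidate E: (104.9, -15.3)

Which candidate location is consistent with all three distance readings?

For each candidate, compare |candidate − station| to the reported distance:
Candidate A: residuals RCM 12.6, SAO 47.5, RID 60.6 → max 60.6 km
Candidate B: residuals RCM 47.3, SAO 14.9, RID 116.7 → max 116.7 km
Candidate C: residuals RCM 33.7, SAO 21.2, RID 37.0 → max 37.0 km
Candidate D: residuals RCM 0.0, SAO 0.0, RID 0.0 → max 0.0 km
Candidate E: residuals RCM 7.8, SAO 27.1, RID 72.9 → max 72.9 km
Only Candidate D has all residuals ≈ 0.

Candidate D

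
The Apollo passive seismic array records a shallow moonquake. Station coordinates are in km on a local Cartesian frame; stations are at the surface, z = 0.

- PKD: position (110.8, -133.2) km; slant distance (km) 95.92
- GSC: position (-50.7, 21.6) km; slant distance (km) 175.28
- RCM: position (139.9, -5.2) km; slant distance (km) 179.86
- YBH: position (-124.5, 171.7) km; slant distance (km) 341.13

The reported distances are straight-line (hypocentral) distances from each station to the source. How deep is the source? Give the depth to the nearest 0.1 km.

Each station gives a sphere (x−x_i)² + (y−y_i)² + z² = d_i² (stations at z=0).
Subtracting the PKD sphere from GSC and RCM: z² cancels, leaving linear equations in x and y:
-323.0 x + 309.6 y = -48504.26
58.2 x + 256.0 y = -33568.80
Solving: x ≈ 20.100, y ≈ -135.698 km (keep extra digits for the depth step; rounded: 20.1, -135.7).
Then from the PKD sphere: z² = 95.92² − (x − 110.8)² − (y + 133.2)² with x = 20.100, y = -135.698, so z ≈ 31.111 ≈ 31.1 km.

depth ≈ 31.1 km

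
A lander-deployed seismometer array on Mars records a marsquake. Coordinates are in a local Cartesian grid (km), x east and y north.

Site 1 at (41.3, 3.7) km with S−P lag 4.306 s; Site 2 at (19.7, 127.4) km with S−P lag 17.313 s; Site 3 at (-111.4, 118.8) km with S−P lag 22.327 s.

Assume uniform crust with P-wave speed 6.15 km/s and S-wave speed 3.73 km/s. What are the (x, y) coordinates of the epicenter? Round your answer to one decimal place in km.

Distance from S−P lag: d = Δt · v_P v_S / (v_P − v_S) = Δt · (6.15·3.73)/(6.15−3.73) ≈ 9.4791·Δt.
So d_Site 1 = 40.82, d_Site 2 = 164.11, d_Site 3 = 211.64 km.
Circle about each station: (x − 41.3)² + (y − 3.7)² = 40.82²; (x − 19.7)² + (y − 127.4)² = 164.11²; (x + 111.4)² + (y − 118.8)² = 211.64².
Subtracting the Site 1 equation from the Site 2 and Site 3 equations removes the quadratic terms:
-43.2 x + 247.4 y = -10366.35
-305.4 x + 230.2 y = -18321.20
Solving the 2×2 system: x ≈ 32.7, y ≈ -36.2 km.

(32.7, -36.2)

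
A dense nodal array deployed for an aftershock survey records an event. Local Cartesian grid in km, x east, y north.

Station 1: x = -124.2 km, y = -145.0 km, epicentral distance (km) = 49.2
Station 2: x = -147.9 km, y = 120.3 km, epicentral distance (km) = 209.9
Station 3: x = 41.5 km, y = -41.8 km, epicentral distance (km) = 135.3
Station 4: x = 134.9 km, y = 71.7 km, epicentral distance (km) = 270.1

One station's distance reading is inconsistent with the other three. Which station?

Station 1

Solve using three stations at a time. Using Station 2, Station 3, Station 4 (subtract circle equations pairwise → linear system) gives (x, y) ≈ (-88.0, -80.8).
Distances from that point to each station vs reported:
  Station 1: calculated 73.7 vs reported 49.2 → residual 24.5 km
  Station 2: calculated 209.9 vs reported 209.9 → residual 0.0 km
  Station 3: calculated 135.2 vs reported 135.3 → residual 0.1 km
  Station 4: calculated 270.1 vs reported 270.1 → residual 0.0 km
Station 2, Station 3, Station 4 are mutually consistent (residuals ≈ 0); Station 1 is off by 24.5 km.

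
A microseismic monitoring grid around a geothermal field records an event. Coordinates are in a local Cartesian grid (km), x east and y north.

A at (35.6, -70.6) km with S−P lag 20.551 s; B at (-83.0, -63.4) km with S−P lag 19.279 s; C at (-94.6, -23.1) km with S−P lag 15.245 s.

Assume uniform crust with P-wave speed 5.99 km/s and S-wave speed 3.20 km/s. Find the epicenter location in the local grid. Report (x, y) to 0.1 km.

(-26.3, 56.3)

Distance from S−P lag: d = Δt · v_P v_S / (v_P − v_S) = Δt · (5.99·3.20)/(5.99−3.20) ≈ 6.8703·Δt.
So d_A = 141.19, d_B = 132.45, d_C = 104.74 km.
Circle about each station: (x − 35.6)² + (y + 70.6)² = 141.19²; (x + 83.0)² + (y + 63.4)² = 132.45²; (x + 94.6)² + (y + 23.1)² = 104.74².
Subtracting the A equation from the B and C equations removes the quadratic terms:
-237.2 x + 14.4 y = 7048.45
-260.4 x + 95.0 y = 12195.20
Solving the 2×2 system: x ≈ -26.3, y ≈ 56.3 km.
Check against A (with the unrounded x, y): √((x − 35.6)²+(y + 70.6)²) = 141.18 ≈ 141.19 km. ✓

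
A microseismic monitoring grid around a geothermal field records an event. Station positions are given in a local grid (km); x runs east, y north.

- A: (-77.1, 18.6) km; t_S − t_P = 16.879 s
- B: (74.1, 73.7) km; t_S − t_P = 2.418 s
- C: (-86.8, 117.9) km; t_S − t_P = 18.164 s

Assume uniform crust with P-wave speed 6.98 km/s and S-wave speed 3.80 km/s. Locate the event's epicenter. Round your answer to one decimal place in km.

55.5 km east, 65.9 km north

Distance from S−P lag: d = Δt · v_P v_S / (v_P − v_S) = Δt · (6.98·3.80)/(6.98−3.80) ≈ 8.3409·Δt.
So d_A = 140.79, d_B = 20.17, d_C = 151.50 km.
Circle about each station: (x + 77.1)² + (y − 18.6)² = 140.79²; (x − 74.1)² + (y − 73.7)² = 20.17²; (x + 86.8)² + (y − 117.9)² = 151.50².
Subtracting pairs of circle equations eliminates x²+y² and gives linear equations (the radical axes):
302.4 x + 110.2 y = 24047.13
-19.4 x + 198.6 y = 12013.85
Solving the 2×2 system: x ≈ 55.5, y ≈ 65.9 km.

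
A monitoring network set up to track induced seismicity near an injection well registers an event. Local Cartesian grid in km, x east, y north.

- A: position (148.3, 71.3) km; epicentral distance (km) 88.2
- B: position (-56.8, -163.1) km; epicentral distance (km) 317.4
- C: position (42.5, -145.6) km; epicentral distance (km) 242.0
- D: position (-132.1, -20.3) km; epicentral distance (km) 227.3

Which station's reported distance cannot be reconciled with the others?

Solve using three stations at a time. Using A, C, D (subtract circle equations pairwise → linear system) gives (x, y) ≈ (63.5, 95.5).
Distances from that point to each station vs reported:
  A: calculated 88.2 vs reported 88.2 → residual 0.0 km
  B: calculated 285.2 vs reported 317.4 → residual 32.2 km
  C: calculated 242.0 vs reported 242.0 → residual 0.0 km
  D: calculated 227.3 vs reported 227.3 → residual 0.0 km
A, C, D are mutually consistent (residuals ≈ 0); B is off by 32.2 km.

B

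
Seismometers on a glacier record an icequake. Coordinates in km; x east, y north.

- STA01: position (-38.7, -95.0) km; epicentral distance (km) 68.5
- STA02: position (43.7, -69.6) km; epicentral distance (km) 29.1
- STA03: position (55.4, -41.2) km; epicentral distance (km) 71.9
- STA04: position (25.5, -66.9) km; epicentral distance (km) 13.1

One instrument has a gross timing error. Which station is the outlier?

STA03

Solve using three stations at a time. Using STA01, STA02, STA04 (subtract circle equations pairwise → linear system) gives (x, y) ≈ (17.8, -56.3).
Distances from that point to each station vs reported:
  STA01: calculated 68.5 vs reported 68.5 → residual 0.0 km
  STA02: calculated 29.1 vs reported 29.1 → residual 0.0 km
  STA03: calculated 40.5 vs reported 71.9 → residual 31.4 km
  STA04: calculated 13.1 vs reported 13.1 → residual 0.0 km
STA01, STA02, STA04 are mutually consistent (residuals ≈ 0); STA03 is off by 31.4 km.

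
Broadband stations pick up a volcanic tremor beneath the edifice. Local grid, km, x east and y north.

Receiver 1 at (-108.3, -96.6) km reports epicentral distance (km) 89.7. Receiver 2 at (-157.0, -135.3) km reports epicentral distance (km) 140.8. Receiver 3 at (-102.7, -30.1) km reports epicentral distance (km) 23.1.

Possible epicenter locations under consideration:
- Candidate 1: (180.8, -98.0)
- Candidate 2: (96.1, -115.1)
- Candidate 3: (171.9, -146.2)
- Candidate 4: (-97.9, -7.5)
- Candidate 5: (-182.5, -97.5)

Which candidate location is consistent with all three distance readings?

Candidate 4

For each candidate, compare |candidate − station| to the reported distance:
Candidate 1: residuals Receiver 1 199.4, Receiver 2 199.1, Receiver 3 268.4 → max 268.4 km
Candidate 2: residuals Receiver 1 115.5, Receiver 2 113.1, Receiver 3 193.1 → max 193.1 km
Candidate 3: residuals Receiver 1 194.9, Receiver 2 188.3, Receiver 3 275.0 → max 275.0 km
Candidate 4: residuals Receiver 1 0.0, Receiver 2 0.0, Receiver 3 0.0 → max 0.0 km
Candidate 5: residuals Receiver 1 15.5, Receiver 2 95.2, Receiver 3 81.4 → max 95.2 km
Only Candidate 4 has all residuals ≈ 0.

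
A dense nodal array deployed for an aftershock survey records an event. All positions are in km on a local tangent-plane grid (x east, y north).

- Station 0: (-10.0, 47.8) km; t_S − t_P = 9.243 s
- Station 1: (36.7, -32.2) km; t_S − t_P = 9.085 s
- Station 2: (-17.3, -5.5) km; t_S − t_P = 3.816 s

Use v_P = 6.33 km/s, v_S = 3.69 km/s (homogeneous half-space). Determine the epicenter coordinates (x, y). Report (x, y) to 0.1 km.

Distance from S−P lag: d = Δt · v_P v_S / (v_P − v_S) = Δt · (6.33·3.69)/(6.33−3.69) ≈ 8.8476·Δt.
So d_Station 0 = 81.78, d_Station 1 = 80.38, d_Station 2 = 33.76 km.
Circle about each station: (x + 10.0)² + (y − 47.8)² = 81.78²; (x − 36.7)² + (y + 32.2)² = 80.38²; (x + 17.3)² + (y + 5.5)² = 33.76².
Subtracting pairs of circle equations eliminates x²+y² and gives linear equations (the radical axes):
93.4 x − 160.0 y = 225.91
-14.6 x − 106.6 y = 3492.93
Solving the 2×2 system: x ≈ -43.5, y ≈ -26.8 km.

x ≈ -43.5 km, y ≈ -26.8 km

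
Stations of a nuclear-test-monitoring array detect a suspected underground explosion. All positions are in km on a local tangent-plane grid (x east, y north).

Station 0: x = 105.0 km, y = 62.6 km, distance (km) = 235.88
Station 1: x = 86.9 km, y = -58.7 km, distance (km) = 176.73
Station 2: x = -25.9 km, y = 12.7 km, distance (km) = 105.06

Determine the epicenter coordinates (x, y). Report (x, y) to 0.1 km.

Circle about each station: (x − 105.0)² + (y − 62.6)² = 235.88²; (x − 86.9)² + (y + 58.7)² = 176.73²; (x + 25.9)² + (y − 12.7)² = 105.06².
Subtracting pairs of circle equations eliminates x²+y² and gives linear equations (the radical axes):
-36.2 x − 242.6 y = 20459.42
-261.8 x − 99.8 y = 30490.11
Solving the 2×2 system: x ≈ -89.4, y ≈ -71.0 km.

(-89.4, -71.0)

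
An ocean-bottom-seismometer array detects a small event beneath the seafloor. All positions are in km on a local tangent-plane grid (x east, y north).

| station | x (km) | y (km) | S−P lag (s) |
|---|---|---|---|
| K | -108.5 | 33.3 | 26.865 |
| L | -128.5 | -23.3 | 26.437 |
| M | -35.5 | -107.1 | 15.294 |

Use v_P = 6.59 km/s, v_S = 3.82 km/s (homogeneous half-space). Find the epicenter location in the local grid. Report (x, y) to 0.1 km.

Distance from S−P lag: d = Δt · v_P v_S / (v_P − v_S) = Δt · (6.59·3.82)/(6.59−3.82) ≈ 9.0880·Δt.
So d_K = 244.15, d_L = 240.26, d_M = 138.99 km.
Circle about each station: (x + 108.5)² + (y − 33.3)² = 244.15²; (x + 128.5)² + (y + 23.3)² = 240.26²; (x + 35.5)² + (y + 107.1)² = 138.99².
Subtracting pairs of circle equations eliminates x²+y² and gives linear equations (the radical axes):
-40.0 x − 113.2 y = 6058.35
146.0 x − 280.8 y = 40140.52
Solving the 2×2 system: x ≈ 102.4, y ≈ -89.7 km.

(102.4, -89.7)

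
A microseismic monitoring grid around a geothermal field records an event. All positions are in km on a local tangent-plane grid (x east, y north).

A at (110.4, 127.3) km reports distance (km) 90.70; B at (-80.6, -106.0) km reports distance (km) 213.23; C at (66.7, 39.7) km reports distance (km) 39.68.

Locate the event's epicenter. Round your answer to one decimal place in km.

Circle about each station: (x − 110.4)² + (y − 127.3)² = 90.70²; (x + 80.6)² + (y + 106.0)² = 213.23²; (x − 66.7)² + (y − 39.7)² = 39.68².
Subtracting pairs of circle equations eliminates x²+y² and gives linear equations (the radical axes):
-382.0 x − 466.6 y = -47901.63
-87.4 x − 175.2 y = -15716.48
Solving the 2×2 system: x ≈ 40.5, y ≈ 69.5 km.

(40.5, 69.5)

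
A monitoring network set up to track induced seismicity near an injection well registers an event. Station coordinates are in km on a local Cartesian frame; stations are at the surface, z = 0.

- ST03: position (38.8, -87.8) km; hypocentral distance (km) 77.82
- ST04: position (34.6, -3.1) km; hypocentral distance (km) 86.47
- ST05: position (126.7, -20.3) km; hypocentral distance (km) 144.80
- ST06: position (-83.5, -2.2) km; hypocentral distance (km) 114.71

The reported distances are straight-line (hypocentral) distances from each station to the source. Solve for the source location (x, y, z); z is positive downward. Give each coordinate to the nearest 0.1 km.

Each station gives a sphere (x−x_i)² + (y−y_i)² + z² = d_i² (stations at z=0).
Subtracting the ST03 sphere from ST04 and ST05: z² cancels, leaving linear equations in x and y:
-8.4 x + 169.4 y = -9428.62
175.8 x + 135.0 y = -7660.39
Solving: x ≈ -0.802, y ≈ -55.699 km (keep extra digits for the depth step; rounded: -0.8, -55.7).
Then from the ST03 sphere: z² = 77.82² − (x − 38.8)² − (y + 87.8)² with x = -0.802, y = -55.699, so z ≈ 58.798 ≈ 58.8 km.

(-0.8, -55.7, 58.8)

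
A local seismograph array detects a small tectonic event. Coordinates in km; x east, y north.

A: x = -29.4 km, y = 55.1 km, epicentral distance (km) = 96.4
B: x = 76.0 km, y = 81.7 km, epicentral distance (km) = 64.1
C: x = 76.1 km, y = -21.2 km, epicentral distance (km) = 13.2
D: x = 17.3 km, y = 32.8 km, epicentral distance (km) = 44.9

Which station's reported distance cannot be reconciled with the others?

C

Solve using three stations at a time. Using A, B, D (subtract circle equations pairwise → linear system) gives (x, y) ≈ (60.2, 19.6).
Distances from that point to each station vs reported:
  A: calculated 96.4 vs reported 96.4 → residual 0.0 km
  B: calculated 64.1 vs reported 64.1 → residual 0.0 km
  C: calculated 43.7 vs reported 13.2 → residual 30.5 km
  D: calculated 44.9 vs reported 44.9 → residual 0.0 km
A, B, D are mutually consistent (residuals ≈ 0); C is off by 30.5 km.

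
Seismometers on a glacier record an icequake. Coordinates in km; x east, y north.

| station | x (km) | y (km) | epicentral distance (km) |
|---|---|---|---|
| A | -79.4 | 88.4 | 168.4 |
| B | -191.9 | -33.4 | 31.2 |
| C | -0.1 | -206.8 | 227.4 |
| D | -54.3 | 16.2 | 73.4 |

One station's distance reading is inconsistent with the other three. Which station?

Solve using three stations at a time. Using A, B, C (subtract circle equations pairwise → linear system) gives (x, y) ≈ (-168.8, -54.3).
Distances from that point to each station vs reported:
  A: calculated 168.4 vs reported 168.4 → residual 0.0 km
  B: calculated 31.2 vs reported 31.2 → residual 0.0 km
  C: calculated 227.4 vs reported 227.4 → residual 0.0 km
  D: calculated 134.5 vs reported 73.4 → residual 61.1 km
A, B, C are mutually consistent (residuals ≈ 0); D is off by 61.1 km.

D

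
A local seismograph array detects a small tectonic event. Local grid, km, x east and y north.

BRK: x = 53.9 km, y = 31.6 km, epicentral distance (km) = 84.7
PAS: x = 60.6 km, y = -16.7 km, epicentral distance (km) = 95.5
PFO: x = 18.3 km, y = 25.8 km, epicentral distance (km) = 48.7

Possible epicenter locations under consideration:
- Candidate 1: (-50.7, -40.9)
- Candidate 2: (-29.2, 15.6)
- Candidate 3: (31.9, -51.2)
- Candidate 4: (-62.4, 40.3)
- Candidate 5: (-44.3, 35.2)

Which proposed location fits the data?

For each candidate, compare |candidate − station| to the reported distance:
Candidate 1: residuals BRK 42.6, PAS 18.4, PFO 47.3 → max 47.3 km
Candidate 2: residuals BRK 0.1, PAS 0.1, PFO 0.1 → max 0.1 km
Candidate 3: residuals BRK 1.0, PAS 50.6, PFO 29.5 → max 50.6 km
Candidate 4: residuals BRK 31.9, PAS 40.1, PFO 33.3 → max 40.1 km
Candidate 5: residuals BRK 13.6, PAS 21.5, PFO 14.6 → max 21.5 km
Only Candidate 2 has all residuals ≈ 0.

Candidate 2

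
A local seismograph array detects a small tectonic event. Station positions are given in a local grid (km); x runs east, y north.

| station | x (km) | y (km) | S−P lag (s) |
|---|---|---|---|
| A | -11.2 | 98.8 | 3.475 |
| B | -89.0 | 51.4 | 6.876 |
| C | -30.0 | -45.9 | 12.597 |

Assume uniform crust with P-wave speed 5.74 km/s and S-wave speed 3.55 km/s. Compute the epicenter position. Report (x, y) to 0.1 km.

Distance from S−P lag: d = Δt · v_P v_S / (v_P − v_S) = Δt · (5.74·3.55)/(5.74−3.55) ≈ 9.3046·Δt.
So d_A = 32.33, d_B = 63.98, d_C = 117.21 km.
Circle about each station: (x + 11.2)² + (y − 98.8)² = 32.33²; (x + 89.0)² + (y − 51.4)² = 63.98²; (x + 30.0)² + (y + 45.9)² = 117.21².
Subtracting the A equation from the B and C equations removes the quadratic terms:
-155.6 x − 94.8 y = -2372.13
-37.6 x − 289.4 y = -19573.03
Solving the 2×2 system: x ≈ -28.2, y ≈ 71.3 km.
Check against A (with the unrounded x, y): √((x + 11.2)²+(y − 98.8)²) = 32.33 ≈ 32.33 km. ✓

(-28.2, 71.3)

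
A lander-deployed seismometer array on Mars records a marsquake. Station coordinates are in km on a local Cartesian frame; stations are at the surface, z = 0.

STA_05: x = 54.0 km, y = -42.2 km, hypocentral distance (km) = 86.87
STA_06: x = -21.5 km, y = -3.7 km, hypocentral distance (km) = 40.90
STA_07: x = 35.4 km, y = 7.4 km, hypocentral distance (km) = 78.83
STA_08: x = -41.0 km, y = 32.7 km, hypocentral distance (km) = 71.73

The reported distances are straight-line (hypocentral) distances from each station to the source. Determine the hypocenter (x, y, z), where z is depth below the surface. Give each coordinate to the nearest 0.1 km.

Each station gives a sphere (x−x_i)² + (y−y_i)² + z² = d_i² (stations at z=0).
Subtracting the STA_05 sphere from STA_06 and STA_07: z² cancels, leaving linear equations in x and y:
-151.0 x + 77.0 y = 1652.69
-37.2 x + 99.2 y = -2056.69
Solving: x ≈ -26.605, y ≈ -30.710 km (keep extra digits for the depth step; rounded: -26.6, -30.7).
Then from the STA_05 sphere: z² = 86.87² − (x − 54.0)² − (y + 42.2)² with x = -26.605, y = -30.710, so z ≈ 30.285 ≈ 30.3 km.

(-26.6, -30.7, 30.3)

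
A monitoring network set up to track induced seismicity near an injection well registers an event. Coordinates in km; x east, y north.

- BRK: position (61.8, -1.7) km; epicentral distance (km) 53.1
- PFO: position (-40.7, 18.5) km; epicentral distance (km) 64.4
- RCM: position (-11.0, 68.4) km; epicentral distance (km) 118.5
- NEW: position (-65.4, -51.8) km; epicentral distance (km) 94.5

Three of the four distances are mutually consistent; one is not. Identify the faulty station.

Solve using three stations at a time. Using BRK, RCM, NEW (subtract circle equations pairwise → linear system) gives (x, y) ≈ (28.7, -43.3).
Distances from that point to each station vs reported:
  BRK: calculated 53.1 vs reported 53.1 → residual 0.0 km
  PFO: calculated 92.9 vs reported 64.4 → residual 28.5 km
  RCM: calculated 118.5 vs reported 118.5 → residual 0.0 km
  NEW: calculated 94.5 vs reported 94.5 → residual 0.0 km
BRK, RCM, NEW are mutually consistent (residuals ≈ 0); PFO is off by 28.5 km.

PFO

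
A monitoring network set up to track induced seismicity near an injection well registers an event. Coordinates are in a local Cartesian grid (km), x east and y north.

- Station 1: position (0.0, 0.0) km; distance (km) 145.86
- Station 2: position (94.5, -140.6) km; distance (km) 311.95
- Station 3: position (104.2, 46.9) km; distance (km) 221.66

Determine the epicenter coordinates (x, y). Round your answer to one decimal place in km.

Circle about each station: x² + y² = 145.86²; (x − 94.5)² + (y + 140.6)² = 311.95²; (x − 104.2)² + (y − 46.9)² = 221.66².
Subtracting pairs of circle equations eliminates x²+y² and gives linear equations (the radical axes):
189.0 x − 281.2 y = -47339.05
208.4 x + 93.8 y = -14800.77
Solving the 2×2 system: x ≈ -112.7, y ≈ 92.6 km.

-112.7 km east, 92.6 km north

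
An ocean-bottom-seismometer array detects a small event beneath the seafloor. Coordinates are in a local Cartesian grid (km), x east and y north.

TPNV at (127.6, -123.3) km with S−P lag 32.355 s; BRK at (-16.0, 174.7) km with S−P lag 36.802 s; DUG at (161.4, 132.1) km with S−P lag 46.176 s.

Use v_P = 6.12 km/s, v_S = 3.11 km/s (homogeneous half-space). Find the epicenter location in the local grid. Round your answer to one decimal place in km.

(-64.5, -52.9)

Distance from S−P lag: d = Δt · v_P v_S / (v_P − v_S) = Δt · (6.12·3.11)/(6.12−3.11) ≈ 6.3233·Δt.
So d_TPNV = 204.59, d_BRK = 232.71, d_DUG = 291.99 km.
Circle about each station: (x − 127.6)² + (y + 123.3)² = 204.59²; (x + 16.0)² + (y − 174.7)² = 232.71²; (x − 161.4)² + (y − 132.1)² = 291.99².
Subtracting pairs of circle equations eliminates x²+y² and gives linear equations (the radical axes):
-287.2 x + 596.0 y = -13005.44
67.6 x + 510.8 y = -31385.37
Solving the 2×2 system: x ≈ -64.5, y ≈ -52.9 km.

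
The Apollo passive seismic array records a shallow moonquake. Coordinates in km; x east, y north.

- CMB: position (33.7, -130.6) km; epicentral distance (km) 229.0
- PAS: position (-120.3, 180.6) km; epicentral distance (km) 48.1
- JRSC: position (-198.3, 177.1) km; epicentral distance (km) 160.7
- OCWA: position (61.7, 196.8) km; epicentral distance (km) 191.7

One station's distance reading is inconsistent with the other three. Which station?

PAS

Solve using three stations at a time. Using CMB, JRSC, OCWA (subtract circle equations pairwise → linear system) gives (x, y) ≈ (-80.3, 68.0).
Distances from that point to each station vs reported:
  CMB: calculated 229.0 vs reported 229.0 → residual 0.0 km
  PAS: calculated 119.5 vs reported 48.1 → residual 71.4 km
  JRSC: calculated 160.7 vs reported 160.7 → residual 0.0 km
  OCWA: calculated 191.7 vs reported 191.7 → residual 0.0 km
CMB, JRSC, OCWA are mutually consistent (residuals ≈ 0); PAS is off by 71.4 km.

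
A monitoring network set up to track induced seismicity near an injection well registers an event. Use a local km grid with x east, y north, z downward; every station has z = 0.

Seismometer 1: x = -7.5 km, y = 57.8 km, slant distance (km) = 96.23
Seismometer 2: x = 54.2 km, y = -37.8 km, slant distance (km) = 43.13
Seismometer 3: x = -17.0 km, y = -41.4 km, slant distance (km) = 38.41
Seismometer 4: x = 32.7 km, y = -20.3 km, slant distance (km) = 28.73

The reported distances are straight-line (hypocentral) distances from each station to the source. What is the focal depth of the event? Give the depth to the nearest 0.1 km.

18.8 km

Each station gives a sphere (x−x_i)² + (y−y_i)² + z² = d_i² (stations at z=0).
Subtracting the Seismometer 1 sphere from Seismometer 2 and Seismometer 3: z² cancels, leaving linear equations in x and y:
123.4 x − 191.2 y = 8369.41
-19.0 x − 198.4 y = 6390.75
Solving: x ≈ 15.599, y ≈ -33.705 km (keep extra digits for the depth step; rounded: 15.6, -33.7).
Then from the Seismometer 1 sphere: z² = 96.23² − (x + 7.5)² − (y − 57.8)² with x = 15.599, y = -33.705, so z ≈ 18.801 ≈ 18.8 km.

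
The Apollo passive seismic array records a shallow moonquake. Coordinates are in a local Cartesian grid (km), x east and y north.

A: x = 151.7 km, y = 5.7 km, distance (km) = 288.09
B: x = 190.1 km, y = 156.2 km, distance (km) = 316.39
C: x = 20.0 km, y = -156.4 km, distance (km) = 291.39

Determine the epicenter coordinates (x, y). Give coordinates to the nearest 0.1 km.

x ≈ -121.0 km, y ≈ 98.6 km

Circle about each station: (x − 151.7)² + (y − 5.7)² = 288.09²; (x − 190.1)² + (y − 156.2)² = 316.39²; (x − 20.0)² + (y + 156.4)² = 291.39².
Subtracting pairs of circle equations eliminates x²+y² and gives linear equations (the radical axes):
76.8 x + 301.0 y = 20384.29
-263.4 x − 324.2 y = -96.70
Solving the 2×2 system: x ≈ -121.0, y ≈ 98.6 km.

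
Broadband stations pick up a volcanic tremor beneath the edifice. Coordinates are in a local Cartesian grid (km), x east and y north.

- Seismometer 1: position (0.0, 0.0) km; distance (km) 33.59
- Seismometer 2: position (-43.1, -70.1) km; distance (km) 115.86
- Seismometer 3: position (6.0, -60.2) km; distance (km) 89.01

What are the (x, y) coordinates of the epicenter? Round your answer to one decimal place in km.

18.7 km east, 27.9 km north

Circle about each station: x² + y² = 33.59²; (x + 43.1)² + (y + 70.1)² = 115.86²; (x − 6.0)² + (y + 60.2)² = 89.01².
Subtracting the Seismometer 1 equation from the Seismometer 2 and Seismometer 3 equations removes the quadratic terms:
-86.2 x − 140.2 y = -5523.63
12.0 x − 120.4 y = -3134.45
Solving the 2×2 system: x ≈ 18.7, y ≈ 27.9 km.
Check against Seismometer 1 (with the unrounded x, y): √(x²+y²) = 33.59 ≈ 33.59 km. ✓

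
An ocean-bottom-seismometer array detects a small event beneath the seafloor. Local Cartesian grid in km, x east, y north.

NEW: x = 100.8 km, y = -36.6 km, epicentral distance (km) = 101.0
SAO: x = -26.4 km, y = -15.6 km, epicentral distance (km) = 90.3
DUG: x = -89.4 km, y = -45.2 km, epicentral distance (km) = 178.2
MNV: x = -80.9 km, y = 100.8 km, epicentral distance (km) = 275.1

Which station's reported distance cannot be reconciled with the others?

Solve using three stations at a time. Using NEW, DUG, MNV (subtract circle equations pairwise → linear system) gives (x, y) ≈ (66.5, -131.5).
Distances from that point to each station vs reported:
  NEW: calculated 100.9 vs reported 101.0 → residual 0.1 km
  SAO: calculated 148.5 vs reported 90.3 → residual 58.2 km
  DUG: calculated 178.1 vs reported 178.2 → residual 0.1 km
  MNV: calculated 275.1 vs reported 275.1 → residual 0.0 km
NEW, DUG, MNV are mutually consistent (residuals ≈ 0); SAO is off by 58.2 km.

SAO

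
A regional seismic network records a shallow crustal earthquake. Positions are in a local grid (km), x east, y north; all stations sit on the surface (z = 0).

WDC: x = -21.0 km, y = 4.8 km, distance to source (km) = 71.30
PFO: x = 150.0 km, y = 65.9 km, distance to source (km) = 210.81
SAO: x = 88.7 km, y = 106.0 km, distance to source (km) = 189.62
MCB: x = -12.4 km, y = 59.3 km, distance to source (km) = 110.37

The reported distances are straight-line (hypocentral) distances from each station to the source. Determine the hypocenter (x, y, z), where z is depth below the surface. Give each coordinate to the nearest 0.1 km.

(-26.7, -31.5, 61.1)

Each station gives a sphere (x−x_i)² + (y−y_i)² + z² = d_i² (stations at z=0).
Subtracting the WDC sphere from PFO and SAO: z² cancels, leaving linear equations in x and y:
342.0 x + 122.2 y = -12978.40
219.4 x + 202.4 y = -12232.40
Solving: x ≈ -26.692, y ≈ -31.502 km (keep extra digits for the depth step; rounded: -26.7, -31.5).
Then from the WDC sphere: z² = 71.30² − (x + 21.0)² − (y − 4.8)² with x = -26.692, y = -31.502, so z ≈ 61.102 ≈ 61.1 km.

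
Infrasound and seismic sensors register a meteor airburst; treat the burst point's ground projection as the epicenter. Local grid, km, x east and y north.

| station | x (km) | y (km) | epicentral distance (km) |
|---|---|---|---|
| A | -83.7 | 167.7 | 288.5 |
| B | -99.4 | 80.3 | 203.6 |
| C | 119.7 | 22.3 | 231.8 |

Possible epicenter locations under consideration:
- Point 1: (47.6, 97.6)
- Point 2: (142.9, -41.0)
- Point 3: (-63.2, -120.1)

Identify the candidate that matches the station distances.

For each candidate, compare |candidate − station| to the reported distance:
Point 1: residuals A 139.7, B 55.6, C 127.5 → max 139.7 km
Point 2: residuals A 19.6, B 67.4, C 164.4 → max 164.4 km
Point 3: residuals A 0.0, B 0.0, C 0.0 → max 0.0 km
Only Point 3 has all residuals ≈ 0.

Point 3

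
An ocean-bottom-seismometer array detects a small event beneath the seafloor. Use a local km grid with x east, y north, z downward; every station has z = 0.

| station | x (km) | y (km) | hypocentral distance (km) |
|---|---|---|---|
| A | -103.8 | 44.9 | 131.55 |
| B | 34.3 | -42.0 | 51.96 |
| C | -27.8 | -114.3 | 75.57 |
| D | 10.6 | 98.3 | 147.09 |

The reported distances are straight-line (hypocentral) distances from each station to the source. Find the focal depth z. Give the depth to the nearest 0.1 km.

Each station gives a sphere (x−x_i)² + (y−y_i)² + z² = d_i² (stations at z=0).
Subtracting the A sphere from B and C: z² cancels, leaving linear equations in x and y:
276.2 x − 173.8 y = 4755.60
152.0 x − 318.4 y = 12641.46
Solving: x ≈ -11.100, y ≈ -45.002 km (keep extra digits for the depth step; rounded: -11.1, -45.0).
Then from the A sphere: z² = 131.55² − (x + 103.8)² − (y − 44.9)² with x = -11.100, y = -45.002, so z ≈ 25.095 ≈ 25.1 km.
Check against D (with the unrounded solution): distance 147.09 ≈ 147.09 km. ✓

depth ≈ 25.1 km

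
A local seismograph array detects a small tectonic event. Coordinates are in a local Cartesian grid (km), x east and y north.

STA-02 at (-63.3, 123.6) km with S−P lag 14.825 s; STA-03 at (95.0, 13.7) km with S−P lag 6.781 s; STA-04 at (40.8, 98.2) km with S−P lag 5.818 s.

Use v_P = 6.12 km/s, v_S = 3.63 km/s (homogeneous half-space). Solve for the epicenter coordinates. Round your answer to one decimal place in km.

x ≈ 44.1 km, y ≈ 46.4 km

Distance from S−P lag: d = Δt · v_P v_S / (v_P − v_S) = Δt · (6.12·3.63)/(6.12−3.63) ≈ 8.9219·Δt.
So d_STA-02 = 132.27, d_STA-03 = 60.50, d_STA-04 = 51.91 km.
Circle about each station: (x + 63.3)² + (y − 123.6)² = 132.27²; (x − 95.0)² + (y − 13.7)² = 60.50²; (x − 40.8)² + (y − 98.2)² = 51.91².
Subtracting pairs of circle equations eliminates x²+y² and gives linear equations (the radical axes):
316.6 x − 219.8 y = 3763.94
208.2 x − 50.8 y = 6824.73
Solving the 2×2 system: x ≈ 44.1, y ≈ 46.4 km.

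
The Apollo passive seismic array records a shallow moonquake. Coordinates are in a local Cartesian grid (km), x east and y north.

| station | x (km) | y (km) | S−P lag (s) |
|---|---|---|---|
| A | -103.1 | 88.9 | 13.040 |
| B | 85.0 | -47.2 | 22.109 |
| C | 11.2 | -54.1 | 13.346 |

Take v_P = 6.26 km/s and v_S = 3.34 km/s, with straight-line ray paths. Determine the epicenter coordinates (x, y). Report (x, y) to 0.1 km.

-64.9 km east, 3.7 km north

Distance from S−P lag: d = Δt · v_P v_S / (v_P − v_S) = Δt · (6.26·3.34)/(6.26−3.34) ≈ 7.1604·Δt.
So d_A = 93.37, d_B = 158.31, d_C = 95.56 km.
Circle about each station: (x + 103.1)² + (y − 88.9)² = 93.37²; (x − 85.0)² + (y + 47.2)² = 158.31²; (x − 11.2)² + (y + 54.1)² = 95.56².
Subtracting the A equation from the B and C equations removes the quadratic terms:
376.2 x − 272.2 y = -25424.08
228.6 x − 286.0 y = -15894.33
Solving the 2×2 system: x ≈ -64.9, y ≈ 3.7 km.
Check against A (with the unrounded x, y): √((x + 103.1)²+(y − 88.9)²) = 93.37 ≈ 93.37 km. ✓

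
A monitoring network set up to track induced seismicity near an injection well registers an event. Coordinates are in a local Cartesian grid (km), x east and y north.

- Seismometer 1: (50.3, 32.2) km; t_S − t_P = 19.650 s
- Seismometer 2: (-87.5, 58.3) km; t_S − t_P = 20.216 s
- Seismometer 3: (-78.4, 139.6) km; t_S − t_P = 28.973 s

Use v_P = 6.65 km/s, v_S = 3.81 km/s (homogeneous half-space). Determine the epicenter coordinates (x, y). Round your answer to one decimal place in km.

-42.7 km east, -116.4 km north

Distance from S−P lag: d = Δt · v_P v_S / (v_P − v_S) = Δt · (6.65·3.81)/(6.65−3.81) ≈ 8.9213·Δt.
So d_Seismometer 1 = 175.30, d_Seismometer 2 = 180.35, d_Seismometer 3 = 258.48 km.
Circle about each station: (x − 50.3)² + (y − 32.2)² = 175.30²; (x + 87.5)² + (y − 58.3)² = 180.35²; (x + 78.4)² + (y − 139.6)² = 258.48².
Subtracting the Seismometer 1 equation from the Seismometer 2 and Seismometer 3 equations removes the quadratic terms:
-275.6 x + 52.2 y = 5692.18
-257.4 x + 214.8 y = -14014.03
Solving the 2×2 system: x ≈ -42.7, y ≈ -116.4 km.
Check against Seismometer 1 (with the unrounded x, y): √((x − 50.3)²+(y − 32.2)²) = 175.32 ≈ 175.30 km. ✓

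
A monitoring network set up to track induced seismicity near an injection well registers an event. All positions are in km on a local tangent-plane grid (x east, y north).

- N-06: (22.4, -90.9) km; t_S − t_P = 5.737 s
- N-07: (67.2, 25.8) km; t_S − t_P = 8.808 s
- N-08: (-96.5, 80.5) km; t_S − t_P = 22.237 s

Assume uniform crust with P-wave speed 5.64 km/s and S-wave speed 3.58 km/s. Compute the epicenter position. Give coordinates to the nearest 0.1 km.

Distance from S−P lag: d = Δt · v_P v_S / (v_P − v_S) = Δt · (5.64·3.58)/(5.64−3.58) ≈ 9.8016·Δt.
So d_N-06 = 56.23, d_N-07 = 86.33, d_N-08 = 217.96 km.
Circle about each station: (x − 22.4)² + (y + 90.9)² = 56.23²; (x − 67.2)² + (y − 25.8)² = 86.33²; (x + 96.5)² + (y − 80.5)² = 217.96².
Subtracting the N-06 equation from the N-07 and N-08 equations removes the quadratic terms:
89.6 x + 233.4 y = -7874.15
-237.8 x + 342.8 y = -37316.82
Solving the 2×2 system: x ≈ 69.7, y ≈ -60.5 km.

(69.7, -60.5)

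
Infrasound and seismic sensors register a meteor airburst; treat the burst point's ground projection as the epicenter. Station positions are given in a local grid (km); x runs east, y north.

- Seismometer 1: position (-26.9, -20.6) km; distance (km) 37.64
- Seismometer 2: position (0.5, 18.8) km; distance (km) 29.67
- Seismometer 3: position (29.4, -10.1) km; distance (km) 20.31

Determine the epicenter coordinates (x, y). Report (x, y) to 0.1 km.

(9.1, -9.6)

Circle about each station: (x + 26.9)² + (y + 20.6)² = 37.64²; (x − 0.5)² + (y − 18.8)² = 29.67²; (x − 29.4)² + (y + 10.1)² = 20.31².
Subtracting pairs of circle equations eliminates x²+y² and gives linear equations (the radical axes):
54.8 x + 78.8 y = -257.82
112.6 x + 21.0 y = 822.67
Solving the 2×2 system: x ≈ 9.1, y ≈ -9.6 km.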